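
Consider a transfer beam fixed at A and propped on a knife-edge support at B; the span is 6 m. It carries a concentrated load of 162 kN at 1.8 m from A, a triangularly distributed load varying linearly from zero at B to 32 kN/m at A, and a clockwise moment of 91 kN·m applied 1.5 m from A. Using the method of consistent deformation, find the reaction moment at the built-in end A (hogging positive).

Take the reaction at B as the redundant and release it; the primary structure is a cantilever fixed at A.
Primary-structure tip deflection at B by superposition:
  point load 162 at a = 1.8: Pa²(3L − a)/(6EI) = 1417/EI
  triangular load, peak 32 at the fixed end: w₀L⁴/(30EI) = 1382/EI
  clockwise couple 91 at a = 1.5: M₀a(2L − a)/(2EI) = 716.6/EI
  δ_0 = 3516/EI
Tip deflection under a unit load at B: L³/(3EI) = 72/EI.
The prop prevents deflection at B: R_B = δ_0/δ_{BB} = 3516/72 = 48.84 kN.
Moment equilibrium about A: M_A = Σ(load moments about A) − R_B·L = 574.6 − 48.84×6 = 281.6 kN·m.

M_A = 281.6 kN·m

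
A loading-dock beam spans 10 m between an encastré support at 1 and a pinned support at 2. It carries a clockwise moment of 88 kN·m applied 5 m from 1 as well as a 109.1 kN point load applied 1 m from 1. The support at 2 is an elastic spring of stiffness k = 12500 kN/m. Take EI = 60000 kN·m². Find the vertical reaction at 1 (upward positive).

R_1 = 97.78 kN

Take the reaction at 2 as the redundant and release it; the primary structure is a cantilever fixed at 1.
Deflection at 2 on the released cantilever, summing each load's contribution:
  clockwise couple 88 at a = 5: M₀a(2L − a)/(2EI) = 3300/EI
  point load 109.1 at a = 1: Pa²(3L − a)/(6EI) = 527.3/EI
  δ_0 = 3827/EI
Tip deflection under a unit load at 2: L³/(3EI) = 333.3/EI.
With EI = 60000 kN·m²: δ_0 = 0.063789 m and δ_{22} = 0.005556 m/kN.
Compatibility — the spring shortens by R_2/k under the reaction it provides: δ_0 − R_2·δ_{22} = R_2/k. With 1/k = 0.00008 m/kN, R_2 = δ_0 / (δ_{22} + 1/k) = 0.063789 / (0.005556 + 0.00008) = 11.32 kN.
Vertical equilibrium: R_1 = ΣP − R_2 = 109.1 − 11.32 = 97.78 kN.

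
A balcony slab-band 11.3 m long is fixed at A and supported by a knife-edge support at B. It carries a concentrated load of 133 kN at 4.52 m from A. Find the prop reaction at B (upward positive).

Remove the prop at B; the released (primary) structure is a cantilever built in at A.
Primary-structure tip deflection at B by superposition:
  point load 133 at a = 4.52: Pa²(3L − a)/(6EI) = 13305/EI
Tip deflection under a unit load at B: L³/(3EI) = 481/EI.
The prop prevents deflection at B: R_B = δ_0/δ_{BB} = 13305/481 = 27.66 kN.

R_B = 27.66 kN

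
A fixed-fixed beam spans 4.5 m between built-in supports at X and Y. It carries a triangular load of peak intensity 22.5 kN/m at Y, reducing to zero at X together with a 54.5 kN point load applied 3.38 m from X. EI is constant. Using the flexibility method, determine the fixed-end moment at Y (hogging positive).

Take the two fixed-end moments M_X, M_Y as redundants; the released structure is the simple span XY.
Simple-span end rotations at X and Y under the given loads:
  at X: triangular load, peak 22.5: 7w₀L³/(360EI) = 39.87/EI
  at Y: triangular load, peak 22.5: w₀L³/(45EI) = 45.56/EI
  at X: point load 54.5 at a = 3.38: Pab(L + b)/(6LEI) = 42.94/EI
  at Y: point load 54.5 at a = 3.38: Pab(L + a)/(6LEI) = 60.21/EI
  θ_X0 = 82.81/EI,  θ_Y0 = 105.8/EI
Flexibility coefficients: a unit moment at one end gives L/(3EI) there and L/(6EI) at the far end, so f₁₁ = f₂₂ = 1.5/EI and f₁₂ = f₂₁ = 0.75/EI.
Compatibility — zero rotation at each built-in end:
  1.5 M_X + 0.75 M_Y = 82.81
  0.75 M_X + 1.5 M_Y = 105.8
Solving the pair gives M_X = 26.6 kN·m and M_Y = 57.22 kN·m (hogging).

M_Y = 57.22 kN·m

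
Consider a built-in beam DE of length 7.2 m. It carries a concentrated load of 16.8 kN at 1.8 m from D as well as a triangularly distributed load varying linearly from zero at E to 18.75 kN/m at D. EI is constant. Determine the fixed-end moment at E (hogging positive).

Take the two fixed-end moments M_D, M_E as redundants; the released structure is the simple span DE.
End rotations of the released simple span under the applied load (×1/EI):
  at D: point load 16.8 at a = 1.8: Pab(L + b)/(6LEI) = 47.63/EI
  at E: point load 16.8 at a = 1.8: Pab(L + a)/(6LEI) = 34.02/EI
  at D: triangular load, peak 18.75: w₀L³/(45EI) = 155.5/EI
  at E: triangular load, peak 18.75: 7w₀L³/(360EI) = 136.1/EI
  θ_D0 = 203.1/EI,  θ_E0 = 170.1/EI
Flexibility coefficients: a unit moment at one end gives L/(3EI) there and L/(6EI) at the far end, so f₁₁ = f₂₂ = 2.4/EI and f₁₂ = f₂₁ = 1.2/EI.
Compatibility — zero rotation at each built-in end:
  2.4 M_D + 1.2 M_E = 203.1
  1.2 M_D + 2.4 M_E = 170.1
Solving the pair gives M_D = 65.61 kN·m and M_E = 38.07 kN·m (hogging).

M_E = 38.07 kN·m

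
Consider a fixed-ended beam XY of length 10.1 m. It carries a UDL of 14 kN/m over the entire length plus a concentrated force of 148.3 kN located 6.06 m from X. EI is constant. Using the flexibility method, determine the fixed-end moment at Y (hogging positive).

Take the two fixed-end moments M_X, M_Y as redundants; the released structure is the simple span XY.
On the primary (simply-supported) span, the end slopes from the loading are:
  at X: UDL 14: wL³/(24EI) = 601/EI
  at Y: UDL 14: wL³/(24EI) = 601/EI
  at X: point load 148.3 at a = 6.06: Pab(L + b)/(6LEI) = 847.2/EI
  at Y: point load 148.3 at a = 6.06: Pab(L + a)/(6LEI) = 968.2/EI
  θ_X0 = 1448/EI,  θ_Y0 = 1569/EI
Flexibility coefficients: a unit moment at one end gives L/(3EI) there and L/(6EI) at the far end, so f₁₁ = f₂₂ = 3.367/EI and f₁₂ = f₂₁ = 1.683/EI.
Compatibility — zero rotation at each built-in end:
  3.367 M_X + 1.683 M_Y = 1448
  1.683 M_X + 3.367 M_Y = 1569
Solving the pair gives M_X = 262.8 kN·m and M_Y = 334.7 kN·m (hogging).

M_Y = 334.7 kN·m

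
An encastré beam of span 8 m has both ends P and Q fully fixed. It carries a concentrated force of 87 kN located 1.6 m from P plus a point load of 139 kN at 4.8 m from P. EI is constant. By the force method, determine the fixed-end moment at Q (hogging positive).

M_Q = 182.4 kN·m

Take the two fixed-end moments M_P, M_Q as redundants; the released structure is the simple span PQ.
On the primary (simply-supported) span, the end slopes from the loading are:
  at P: point load 87 at a = 1.6: Pab(L + b)/(6LEI) = 267.3/EI
  at Q: point load 87 at a = 1.6: Pab(L + a)/(6LEI) = 178.2/EI
  at P: point load 139 at a = 4.8: Pab(L + b)/(6LEI) = 498.2/EI
  at Q: point load 139 at a = 4.8: Pab(L + a)/(6LEI) = 569.3/EI
  θ_P0 = 765.4/EI,  θ_Q0 = 747.5/EI
Flexibility coefficients: a unit moment at one end gives L/(3EI) there and L/(6EI) at the far end, so f₁₁ = f₂₂ = 2.667/EI and f₁₂ = f₂₁ = 1.333/EI.
Compatibility — zero rotation at each built-in end:
  2.667 M_P + 1.333 M_Q = 765.4
  1.333 M_P + 2.667 M_Q = 747.5
Solving the pair gives M_P = 195.8 kN·m and M_Q = 182.4 kN·m (hogging).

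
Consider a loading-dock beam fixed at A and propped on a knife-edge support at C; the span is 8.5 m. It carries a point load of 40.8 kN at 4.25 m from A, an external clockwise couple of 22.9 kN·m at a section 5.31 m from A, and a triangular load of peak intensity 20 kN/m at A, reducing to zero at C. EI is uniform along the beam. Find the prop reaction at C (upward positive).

R_C = 33.22 kN

Release the roller at C. Primary structure: cantilever fixed at A.
Deflection at C on the released cantilever, summing each load's contribution:
  point load 40.8 at a = 4.25: Pa²(3L − a)/(6EI) = 2610/EI
  clockwise couple 22.9 at a = 5.31: M₀a(2L − a)/(2EI) = 710.7/EI
  triangular load, peak 20 at the fixed end: w₀L⁴/(30EI) = 3480/EI
  δ_0 = 6801/EI
Flexibility coefficient — unit upward force at C: δ_{CC} = L³/(3EI) = 204.7/EI.
The prop prevents deflection at C: R_C = δ_0/δ_{CC} = 6801/204.7 = 33.22 kN.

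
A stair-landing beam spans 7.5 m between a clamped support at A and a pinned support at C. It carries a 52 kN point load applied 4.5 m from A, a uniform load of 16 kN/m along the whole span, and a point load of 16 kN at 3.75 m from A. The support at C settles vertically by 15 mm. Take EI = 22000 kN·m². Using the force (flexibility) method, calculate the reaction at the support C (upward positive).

Take the reaction at C as the redundant and release it; the primary structure is a cantilever fixed at A.
Deflection at C on the released cantilever, summing each load's contribution:
  point load 52 at a = 4.5: Pa²(3L − a)/(6EI) = 3159/EI
  UDL 16: wL⁴/(8EI) = 6328/EI
  point load 16 at a = 3.75: Pa²(3L − a)/(6EI) = 703.1/EI
  δ_0 = 10190/EI
Flexibility coefficient — unit upward force at C: δ_{CC} = L³/(3EI) = 140.6/EI.
With EI = 22000 kN·m²: δ_0 = 0.46319 m and δ_{CC} = 0.006392 m/kN.
Compatibility — the beam at C must follow the support down by 0.015 m: δ_0 − R_C·δ_{CC} = 0.015, so R_C = (0.46319 − 0.015)/0.006392 = 70.12 kN.

R_C = 70.12 kN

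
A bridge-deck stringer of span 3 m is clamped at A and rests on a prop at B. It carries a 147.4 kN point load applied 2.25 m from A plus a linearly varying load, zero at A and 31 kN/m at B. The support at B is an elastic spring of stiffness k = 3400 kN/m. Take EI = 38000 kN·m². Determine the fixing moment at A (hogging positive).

M_A = 265.6 kN·m

Choose R_B as the redundant. The primary structure is the cantilever fixed at A.
Free-end deflection of the primary structure under the applied loading (downward +):
  point load 147.4 at a = 2.25: Pa²(3L − a)/(6EI) = 839.5/EI
  triangular load, peak 31 at the free end: 11w₀L⁴/(120EI) = 230.2/EI
  δ_0 = 1070/EI
Flexibility coefficient — unit upward force at B: δ_{BB} = L³/(3EI) = 9/EI.
With EI = 38000 kN·m²: δ_0 = 0.028149 m and δ_{BB} = 0.000237 m/kN.
Compatibility — the spring shortens by R_B/k under the reaction it provides: δ_0 − R_B·δ_{BB} = R_B/k. With 1/k = 0.000294 m/kN, R_B = δ_0 / (δ_{BB} + 1/k) = 0.028149 / (0.000237 + 0.000294) = 53.02 kN.
Moment equilibrium about A: M_A = Σ(load moments about A) − R_B·L = 424.6 − 53.02×3 = 265.6 kN·m.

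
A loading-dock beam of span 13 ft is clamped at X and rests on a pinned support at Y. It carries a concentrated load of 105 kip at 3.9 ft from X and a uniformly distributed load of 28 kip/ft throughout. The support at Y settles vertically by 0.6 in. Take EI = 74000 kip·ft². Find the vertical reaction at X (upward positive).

Release the roller at Y. Primary structure: cantilever fixed at X.
Free-end deflection of the primary structure under the applied loading (downward +):
  point load 105 at a = 3.9: Pa²(3L − a)/(6EI) = 9343/EI
  UDL 28: wL⁴/(8EI) = 99964/EI
  δ_0 = 109306/EI
Tip deflection under a unit load at Y: L³/(3EI) = 732.3/EI.
With EI = 74000 kip·ft²: δ_0 = 1.4771 ft and δ_{YY} = 0.009896 ft/kip.
Compatibility — the beam at Y must follow the support down by 0.05 ft: δ_0 − R_Y·δ_{YY} = 0.05, so R_Y = (1.4771 − 0.05)/0.009896 = 144.2 kip.
Vertical equilibrium: R_X = ΣP − R_Y = 469 − 144.2 = 324.8 kip.

R_X = 324.8 kip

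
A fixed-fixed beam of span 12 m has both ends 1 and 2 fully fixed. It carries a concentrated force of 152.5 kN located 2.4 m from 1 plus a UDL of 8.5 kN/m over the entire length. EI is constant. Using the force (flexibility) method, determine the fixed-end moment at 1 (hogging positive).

M_1 = 336.2 kN·m

Take the two fixed-end moments M_1, M_2 as redundants; the released structure is the simple span 12.
End rotations of the released simple span under the applied load (×1/EI):
  at 1: point load 152.5 at a = 2.4: Pab(L + b)/(6LEI) = 1054/EI
  at 2: point load 152.5 at a = 2.4: Pab(L + a)/(6LEI) = 702.7/EI
  at 1: UDL 8.5: wL³/(24EI) = 612/EI
  at 2: UDL 8.5: wL³/(24EI) = 612/EI
  θ_10 = 1666/EI,  θ_20 = 1315/EI
Flexibility coefficients: a unit moment at one end gives L/(3EI) there and L/(6EI) at the far end, so f₁₁ = f₂₂ = 4/EI and f₁₂ = f₂₁ = 2/EI.
Compatibility — zero rotation at each built-in end:
  4 M_1 + 2 M_2 = 1666
  2 M_1 + 4 M_2 = 1315
Solving the pair gives M_1 = 336.2 kN·m and M_2 = 160.6 kN·m (hogging).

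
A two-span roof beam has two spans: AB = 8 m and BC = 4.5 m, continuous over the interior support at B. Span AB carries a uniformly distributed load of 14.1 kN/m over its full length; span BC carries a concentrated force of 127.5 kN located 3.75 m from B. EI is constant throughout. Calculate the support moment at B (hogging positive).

M_B = 88.93 kN·m

Take M_B as the redundant. Released structure: two simple spans AB and BC with a hinge at B.
Discontinuity in slope at B on the released structure — sum the simple-span end rotations:
  span AB: UDL 14.1: wL³/(24EI) = 300.8/EI
  span BC: point load 127.5 at a = 3.75: Pab(L + b)/(6LEI) = 69.73/EI
  relative rotation θ_0 = (300.8 + 69.73)/EI = 370.5/EI
A unit hogging moment at B produces rotation L₁/(3EI) + L₂/(3EI) = 4.167/EI.
Compatibility: M_B·(L₁+L₂)/(3EI) = θ_0, giving M_B = 88.93 kN·m (hogging).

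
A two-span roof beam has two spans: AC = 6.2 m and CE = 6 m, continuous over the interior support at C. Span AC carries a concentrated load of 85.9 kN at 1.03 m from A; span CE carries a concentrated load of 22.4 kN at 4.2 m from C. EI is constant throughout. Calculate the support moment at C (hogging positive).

M_C = 30.88 kN·m

Insert a hinge at C; M_C is the redundant, and each span becomes simply supported.
End slopes at the hinge C, treating each span as simply supported:
  span AC: point load 85.9 at a = 1.03: Pab(L + a)/(6LEI) = 88.9/EI
  span CE: point load 22.4 at a = 4.2: Pab(L + b)/(6LEI) = 36.69/EI
  relative rotation θ_0 = (88.9 + 36.69)/EI = 125.6/EI
A unit hogging moment at C produces rotation L₁/(3EI) + L₂/(3EI) = 4.067/EI.
Slope continuity at C: θ_0 = M_C·4.067/EI, so M_C = 125.6/4.067 = 30.88 kN·m (hogging).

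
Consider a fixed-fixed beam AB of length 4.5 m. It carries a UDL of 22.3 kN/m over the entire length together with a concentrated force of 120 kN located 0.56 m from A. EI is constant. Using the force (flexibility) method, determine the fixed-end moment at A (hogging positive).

M_A = 89.15 kN·m

Take the two fixed-end moments M_A, M_B as redundants; the released structure is the simple span AB.
On the primary (simply-supported) span, the end slopes from the loading are:
  at A: UDL 22.3: wL³/(24EI) = 84.67/EI
  at B: UDL 22.3: wL³/(24EI) = 84.67/EI
  at A: point load 120 at a = 0.56: Pab(L + b)/(6LEI) = 82.76/EI
  at B: point load 120 at a = 0.56: Pab(L + a)/(6LEI) = 49.62/EI
  θ_A0 = 167.4/EI,  θ_B0 = 134.3/EI
Flexibility coefficients: a unit moment at one end gives L/(3EI) there and L/(6EI) at the far end, so f₁₁ = f₂₂ = 1.5/EI and f₁₂ = f₂₁ = 0.75/EI.
Compatibility — zero rotation at each built-in end:
  1.5 M_A + 0.75 M_B = 167.4
  0.75 M_A + 1.5 M_B = 134.3
Solving the pair gives M_A = 89.15 kN·m and M_B = 44.95 kN·m (hogging).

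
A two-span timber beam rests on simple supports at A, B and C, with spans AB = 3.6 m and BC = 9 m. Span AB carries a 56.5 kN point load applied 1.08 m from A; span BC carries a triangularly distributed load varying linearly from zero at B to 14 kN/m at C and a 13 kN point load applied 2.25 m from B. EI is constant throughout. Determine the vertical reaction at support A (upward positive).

R_A = 20.41 kN

Release continuity at B by inserting a hinge; the redundant is the internal moment M_B. The primary structure is two simply-supported spans AB and BC.
Rotations at B on the released spans (each span's end-slope, ×1/EI):
  span AB: point load 56.5 at a = 1.08: Pab(L + a)/(6LEI) = 33.32/EI
  span BC: triangular load, peak 14: 7w₀L³/(360EI) = 198.4/EI
  span BC: point load 13 at a = 2.25: Pab(L + b)/(6LEI) = 57.59/EI
  relative rotation θ_0 = (33.32 + 256)/EI = 289.4/EI
A unit hogging moment at B produces rotation L₁/(3EI) + L₂/(3EI) = 4.2/EI.
Slope continuity at B: θ_0 = M_B·4.2/EI, so M_B = 289.4/4.2 = 68.89 kN·m (hogging).
Span AB, ΣM about A with M_B applied at B: R_B^{AB}·3.6 = 61.02 + 68.89, so R_B^{AB} = 36.09 kN and R_A = 56.5 − 36.09 = 20.41 kN.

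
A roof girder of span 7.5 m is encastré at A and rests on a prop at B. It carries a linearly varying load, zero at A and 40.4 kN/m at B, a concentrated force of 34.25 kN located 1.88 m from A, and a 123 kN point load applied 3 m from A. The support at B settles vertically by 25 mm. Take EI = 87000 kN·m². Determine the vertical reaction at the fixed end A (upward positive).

Remove the prop at B; the released (primary) structure is a cantilever built in at A.
Deflection at B on the released cantilever, summing each load's contribution:
  triangular load, peak 40.4 at the free end: 11w₀L⁴/(120EI) = 11718/EI
  point load 34.25 at a = 1.88: Pa²(3L − a)/(6EI) = 416/EI
  point load 123 at a = 3: Pa²(3L − a)/(6EI) = 3598/EI
  δ_0 = 15731/EI
Flexibility coefficient — unit upward force at B: δ_{BB} = L³/(3EI) = 140.6/EI.
With EI = 87000 kN·m²: δ_0 = 0.18082 m and δ_{BB} = 0.001616 m/kN.
Compatibility — the beam at B must follow the support down by 0.025 m: δ_0 − R_B·δ_{BB} = 0.025, so R_B = (0.18082 − 0.025)/0.001616 = 96.4 kN.
Vertical equilibrium: R_A = ΣP − R_B = 308.8 − 96.4 = 212.3 kN.

R_A = 212.3 kN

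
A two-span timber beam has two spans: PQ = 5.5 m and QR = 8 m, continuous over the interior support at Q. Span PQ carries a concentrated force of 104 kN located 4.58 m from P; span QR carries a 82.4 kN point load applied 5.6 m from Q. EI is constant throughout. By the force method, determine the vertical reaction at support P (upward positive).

Release continuity at Q by inserting a hinge; the redundant is the internal moment M_Q. The primary structure is two simply-supported spans PQ and QR.
Rotations at Q on the released spans (each span's end-slope, ×1/EI):
  span PQ: point load 104 at a = 4.58: Pab(L + a)/(6LEI) = 133.9/EI
  span QR: point load 82.4 at a = 5.6: Pab(L + b)/(6LEI) = 239.9/EI
  relative rotation θ_0 = (133.9 + 239.9)/EI = 373.8/EI
A unit hogging moment at Q produces rotation L₁/(3EI) + L₂/(3EI) = 4.5/EI.
Slope continuity at Q: θ_0 = M_Q·4.5/EI, so M_Q = 373.8/4.5 = 83.07 kN·m (hogging).
Span PQ, ΣM about P with M_Q applied at Q: R_Q^{PQ}·5.5 = 476.3 + 83.07, so R_Q^{PQ} = 101.7 kN and R_P = 104 − 101.7 = 2.293 kN.

R_P = 2.293 kN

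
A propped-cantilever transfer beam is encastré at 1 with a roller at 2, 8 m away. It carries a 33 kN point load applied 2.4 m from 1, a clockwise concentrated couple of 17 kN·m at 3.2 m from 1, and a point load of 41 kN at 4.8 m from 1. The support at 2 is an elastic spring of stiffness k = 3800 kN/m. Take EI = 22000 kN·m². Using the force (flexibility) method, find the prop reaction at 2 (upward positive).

Remove the prop at 2; the released (primary) structure is a cantilever built in at 1.
Primary-structure tip deflection at 2 by superposition:
  point load 33 at a = 2.4: Pa²(3L − a)/(6EI) = 684.3/EI
  clockwise couple 17 at a = 3.2: M₀a(2L − a)/(2EI) = 348.2/EI
  point load 41 at a = 4.8: Pa²(3L − a)/(6EI) = 3023/EI
  δ_0 = 4055/EI
Tip deflection under a unit load at 2: L³/(3EI) = 170.7/EI.
With EI = 22000 kN·m²: δ_0 = 0.18433 m and δ_{22} = 0.007758 m/kN.
Compatibility — the spring shortens by R_2/k under the reaction it provides: δ_0 − R_2·δ_{22} = R_2/k. With 1/k = 0.000263 m/kN, R_2 = δ_0 / (δ_{22} + 1/k) = 0.18433 / (0.007758 + 0.000263) = 22.98 kN.

R_2 = 22.98 kN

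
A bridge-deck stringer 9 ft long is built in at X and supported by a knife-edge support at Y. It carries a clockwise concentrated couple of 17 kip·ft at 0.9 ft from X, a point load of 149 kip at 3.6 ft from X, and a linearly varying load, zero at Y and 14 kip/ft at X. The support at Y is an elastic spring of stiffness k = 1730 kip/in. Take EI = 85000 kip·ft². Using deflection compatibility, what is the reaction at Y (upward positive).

Choose R_Y as the redundant. The primary structure is the cantilever fixed at X.
Downward deflection at the released point Y due to the loads:
  clockwise couple 17 at a = 0.9: M₀a(2L − a)/(2EI) = 130.8/EI
  point load 149 at a = 3.6: Pa²(3L − a)/(6EI) = 7531/EI
  triangular load, peak 14 at the fixed end: w₀L⁴/(30EI) = 3062/EI
  δ_0 = 10724/EI
Flexibility coefficient — unit upward force at Y: δ_{YY} = L³/(3EI) = 243/EI.
With EI = 85000 kip·ft²: δ_0 = 0.12616 ft and δ_{YY} = 0.002859 ft/kip.
Compatibility — the spring shortens by R_Y/k under the reaction it provides: δ_0 − R_Y·δ_{YY} = R_Y/k. With 1/k = 1/(1730×12) ft/kip = 0.000048 ft/kip, R_Y = δ_0 / (δ_{YY} + 1/k) = 0.12616 / (0.002859 + 0.000048) = 43.4 kip.

R_Y = 43.4 kip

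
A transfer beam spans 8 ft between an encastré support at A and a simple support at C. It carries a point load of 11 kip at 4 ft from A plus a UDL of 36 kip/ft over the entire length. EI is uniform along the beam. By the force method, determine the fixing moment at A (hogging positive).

M_A = 304.5 kip·ft

Remove the prop at C; the released (primary) structure is a cantilever built in at A.
Free-end deflection of the primary structure under the applied loading (downward +):
  point load 11 at a = 4: Pa²(3L − a)/(6EI) = 586.7/EI
  UDL 36: wL⁴/(8EI) = 18432/EI
  δ_0 = 19019/EI
Tip deflection under a unit load at C: L³/(3EI) = 170.7/EI.
Compatibility at C: δ_0 − R_C·δ_{CC} = 0, so R_C = 19019/170.7 = 111.4 kip.
Moment equilibrium about A: M_A = Σ(load moments about A) − R_C·L = 1196 − 111.4×8 = 304.5 kip·ft.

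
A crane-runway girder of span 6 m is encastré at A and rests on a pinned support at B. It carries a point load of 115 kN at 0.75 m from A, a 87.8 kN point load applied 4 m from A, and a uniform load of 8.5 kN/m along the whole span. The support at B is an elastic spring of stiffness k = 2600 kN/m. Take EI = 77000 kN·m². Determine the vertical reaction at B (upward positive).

Remove the prop at B; the released (primary) structure is a cantilever built in at A.
Deflection at B on the released cantilever, summing each load's contribution:
  point load 115 at a = 0.75: Pa²(3L − a)/(6EI) = 186/EI
  point load 87.8 at a = 4: Pa²(3L − a)/(6EI) = 3278/EI
  UDL 8.5: wL⁴/(8EI) = 1377/EI
  δ_0 = 4841/EI
Flexibility coefficient — unit upward force at B: δ_{BB} = L³/(3EI) = 72/EI.
With EI = 77000 kN·m²: δ_0 = 0.062868 m and δ_{BB} = 0.000935 m/kN.
Compatibility — the spring shortens by R_B/k under the reaction it provides: δ_0 − R_B·δ_{BB} = R_B/k. With 1/k = 0.000385 m/kN, R_B = δ_0 / (δ_{BB} + 1/k) = 0.062868 / (0.000935 + 0.000385) = 47.64 kN.

R_B = 47.64 kN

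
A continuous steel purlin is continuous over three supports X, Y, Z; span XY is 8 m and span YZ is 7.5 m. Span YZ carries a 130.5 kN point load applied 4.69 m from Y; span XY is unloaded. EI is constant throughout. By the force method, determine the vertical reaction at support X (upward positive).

Release continuity at Y by inserting a hinge; the redundant is the internal moment M_Y. The primary structure is two simply-supported spans XY and YZ.
Discontinuity in slope at Y on the released structure — sum the simple-span end rotations:
  span YZ: point load 130.5 at a = 4.69: Pab(L + b)/(6LEI) = 394/EI
  relative rotation θ_0 = (0 + 394)/EI = 394/EI
A unit hogging moment at Y produces rotation L₁/(3EI) + L₂/(3EI) = 5.167/EI.
Compatibility: M_Y·(L₁+L₂)/(3EI) = θ_0, giving M_Y = 76.27 kN·m (hogging).
Span XY, ΣM about X with M_Y applied at Y: R_Y^{XY}·8 = 0 + 76.27, so R_Y^{XY} = 9.533 kN and R_X = 0 − 9.533 = -9.533 kN.

R_X = -9.533 kN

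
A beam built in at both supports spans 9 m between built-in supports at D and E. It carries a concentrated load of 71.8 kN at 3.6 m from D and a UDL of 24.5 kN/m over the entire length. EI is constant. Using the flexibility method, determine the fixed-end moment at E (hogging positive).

Take the two fixed-end moments M_D, M_E as redundants; the released structure is the simple span DE.
On the primary (simply-supported) span, the end slopes from the loading are:
  at D: point load 71.8 at a = 3.6: Pab(L + b)/(6LEI) = 372.2/EI
  at E: point load 71.8 at a = 3.6: Pab(L + a)/(6LEI) = 325.7/EI
  at D: UDL 24.5: wL³/(24EI) = 744.2/EI
  at E: UDL 24.5: wL³/(24EI) = 744.2/EI
  θ_D0 = 1116/EI,  θ_E0 = 1070/EI
Flexibility coefficients: a unit moment at one end gives L/(3EI) there and L/(6EI) at the far end, so f₁₁ = f₂₂ = 3/EI and f₁₂ = f₂₁ = 1.5/EI.
Compatibility — zero rotation at each built-in end:
  3 M_D + 1.5 M_E = 1116
  1.5 M_D + 3 M_E = 1070
Solving the pair gives M_D = 258.4 kN·m and M_E = 227.4 kN·m (hogging).

M_E = 227.4 kN·m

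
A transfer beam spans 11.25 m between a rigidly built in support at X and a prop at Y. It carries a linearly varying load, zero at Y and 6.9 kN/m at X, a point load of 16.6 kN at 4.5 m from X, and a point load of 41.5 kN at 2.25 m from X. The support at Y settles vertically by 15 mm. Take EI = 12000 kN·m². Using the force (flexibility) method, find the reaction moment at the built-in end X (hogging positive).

M_X = 165.6 kN·m

Release the roller at Y. Primary structure: cantilever fixed at X.
Deflection at Y on the released cantilever, summing each load's contribution:
  triangular load, peak 6.9 at the fixed end: w₀L⁴/(30EI) = 3684/EI
  point load 16.6 at a = 4.5: Pa²(3L − a)/(6EI) = 1639/EI
  point load 41.5 at a = 2.25: Pa²(3L − a)/(6EI) = 1103/EI
  δ_0 = 6426/EI
Tip deflection under a unit load at Y: L³/(3EI) = 474.6/EI.
With EI = 12000 kN·m²: δ_0 = 0.53549 m and δ_{YY} = 0.039551 m/kN.
Compatibility — the beam at Y must follow the support down by 0.015 m: δ_0 − R_Y·δ_{YY} = 0.015, so R_Y = (0.53549 − 0.015)/0.039551 = 13.16 kN.
Moment equilibrium about X: M_X = Σ(load moments about X) − R_Y·L = 313.6 − 13.16×11.25 = 165.6 kN·m.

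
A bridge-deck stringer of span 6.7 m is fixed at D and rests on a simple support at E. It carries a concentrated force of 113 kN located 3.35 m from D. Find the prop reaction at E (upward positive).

Remove the prop at E; the released (primary) structure is a cantilever built in at D.
Deflection at E on the released cantilever, summing each load's contribution:
  point load 113 at a = 3.35: Pa²(3L − a)/(6EI) = 3540/EI
Flexibility coefficient — unit upward force at E: δ_{EE} = L³/(3EI) = 100.3/EI.
The prop prevents deflection at E: R_E = δ_0/δ_{EE} = 3540/100.3 = 35.31 kN.

R_E = 35.31 kN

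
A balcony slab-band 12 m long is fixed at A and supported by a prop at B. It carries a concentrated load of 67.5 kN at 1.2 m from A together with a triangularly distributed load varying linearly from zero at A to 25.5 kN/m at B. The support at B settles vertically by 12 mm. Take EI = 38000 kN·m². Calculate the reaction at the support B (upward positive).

Release the roller at B. Primary structure: cantilever fixed at A.
Deflection at B on the released cantilever, summing each load's contribution:
  point load 67.5 at a = 1.2: Pa²(3L − a)/(6EI) = 563.8/EI
  triangular load, peak 25.5 at the free end: 11w₀L⁴/(120EI) = 48470/EI
  δ_0 = 49034/EI
Tip deflection under a unit load at B: L³/(3EI) = 576/EI.
With EI = 38000 kN·m²: δ_0 = 1.2904 m and δ_{BB} = 0.015158 m/kN.
Compatibility — the beam at B must follow the support down by 0.012 m: δ_0 − R_B·δ_{BB} = 0.012, so R_B = (1.2904 − 0.012)/0.015158 = 84.34 kN.

R_B = 84.34 kN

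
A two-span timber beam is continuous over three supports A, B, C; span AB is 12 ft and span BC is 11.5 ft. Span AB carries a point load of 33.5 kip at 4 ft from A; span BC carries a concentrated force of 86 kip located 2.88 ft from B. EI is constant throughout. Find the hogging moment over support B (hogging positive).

Release continuity at B by inserting a hinge; the redundant is the internal moment M_B. The primary structure is two simply-supported spans AB and BC.
Discontinuity in slope at B on the released structure — sum the simple-span end rotations:
  span AB: point load 33.5 at a = 4: Pab(L + a)/(6LEI) = 238.2/EI
  span BC: point load 86 at a = 2.88: Pab(L + b)/(6LEI) = 622.6/EI
  relative rotation θ_0 = (238.2 + 622.6)/EI = 860.8/EI
A unit hogging moment at B produces rotation L₁/(3EI) + L₂/(3EI) = 7.833/EI.
Compatibility: M_B·(L₁+L₂)/(3EI) = θ_0, giving M_B = 109.9 kip·ft (hogging).

M_B = 109.9 kip·ft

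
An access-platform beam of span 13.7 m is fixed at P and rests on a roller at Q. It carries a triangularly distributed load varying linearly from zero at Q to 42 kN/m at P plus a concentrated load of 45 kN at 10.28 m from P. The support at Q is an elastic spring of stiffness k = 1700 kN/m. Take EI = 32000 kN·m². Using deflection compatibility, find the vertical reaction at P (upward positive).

R_P = 248.5 kN

Release the roller at Q. Primary structure: cantilever fixed at P.
Primary-structure tip deflection at Q by superposition:
  triangular load, peak 42 at the fixed end: w₀L⁴/(30EI) = 49319/EI
  point load 45 at a = 10.28: Pa²(3L − a)/(6EI) = 24428/EI
  δ_0 = 73746/EI
Flexibility coefficient — unit upward force at Q: δ_{QQ} = L³/(3EI) = 857.1/EI.
With EI = 32000 kN·m²: δ_0 = 2.3046 m and δ_{QQ} = 0.026785 m/kN.
Compatibility — the spring shortens by R_Q/k under the reaction it provides: δ_0 − R_Q·δ_{QQ} = R_Q/k. With 1/k = 0.000588 m/kN, R_Q = δ_0 / (δ_{QQ} + 1/k) = 2.3046 / (0.026785 + 0.000588) = 84.19 kN.
Vertical equilibrium: R_P = ΣP − R_Q = 332.7 − 84.19 = 248.5 kN.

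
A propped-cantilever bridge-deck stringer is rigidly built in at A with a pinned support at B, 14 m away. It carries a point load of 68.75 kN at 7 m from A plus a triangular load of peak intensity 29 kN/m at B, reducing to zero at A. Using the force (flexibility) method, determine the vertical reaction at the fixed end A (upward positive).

R_A = 138.6 kN

Release the roller at B. Primary structure: cantilever fixed at A.
Free-end deflection of the primary structure under the applied loading (downward +):
  point load 68.75 at a = 7: Pa²(3L − a)/(6EI) = 19651/EI
  triangular load, peak 29 at the free end: 11w₀L⁴/(120EI) = 102123/EI
  δ_0 = 121774/EI
Tip deflection under a unit load at B: L³/(3EI) = 914.7/EI.
The prop prevents deflection at B: R_B = δ_0/δ_{BB} = 121774/914.7 = 133.1 kN.
Vertical equilibrium: R_A = ΣP − R_B = 271.8 − 133.1 = 138.6 kN.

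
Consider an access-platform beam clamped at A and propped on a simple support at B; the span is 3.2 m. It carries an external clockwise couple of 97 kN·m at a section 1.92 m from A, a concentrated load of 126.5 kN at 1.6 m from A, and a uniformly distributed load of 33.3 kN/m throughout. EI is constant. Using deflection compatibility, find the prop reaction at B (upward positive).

Release the roller at B. Primary structure: cantilever fixed at A.
Free-end deflection of the primary structure under the applied loading (downward +):
  clockwise couple 97 at a = 1.92: M₀a(2L − a)/(2EI) = 417.2/EI
  point load 126.5 at a = 1.6: Pa²(3L − a)/(6EI) = 431.8/EI
  UDL 33.3: wL⁴/(8EI) = 436.5/EI
  δ_0 = 1285/EI
Flexibility coefficient — unit upward force at B: δ_{BB} = L³/(3EI) = 10.92/EI.
Compatibility at B: δ_0 − R_B·δ_{BB} = 0, so R_B = 1285/10.92 = 117.7 kN.

R_B = 117.7 kN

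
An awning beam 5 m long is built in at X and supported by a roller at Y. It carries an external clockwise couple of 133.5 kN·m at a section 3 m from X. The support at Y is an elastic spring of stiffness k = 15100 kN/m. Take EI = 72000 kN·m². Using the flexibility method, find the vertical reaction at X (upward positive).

R_X = -30.19 kN

Remove the prop at Y; the released (primary) structure is a cantilever built in at X.
Primary-structure tip deflection at Y by superposition:
  clockwise couple 133.5 at a = 3: M₀a(2L − a)/(2EI) = 1402/EI
Tip deflection under a unit load at Y: L³/(3EI) = 41.67/EI.
With EI = 72000 kN·m²: δ_0 = 0.019469 m and δ_{YY} = 0.000579 m/kN.
Compatibility — the spring shortens by R_Y/k under the reaction it provides: δ_0 − R_Y·δ_{YY} = R_Y/k. With 1/k = 0.000066 m/kN, R_Y = δ_0 / (δ_{YY} + 1/k) = 0.019469 / (0.000579 + 0.000066) = 30.19 kN.
Vertical equilibrium: R_X = ΣP − R_Y = 0 − 30.19 = -30.19 kN.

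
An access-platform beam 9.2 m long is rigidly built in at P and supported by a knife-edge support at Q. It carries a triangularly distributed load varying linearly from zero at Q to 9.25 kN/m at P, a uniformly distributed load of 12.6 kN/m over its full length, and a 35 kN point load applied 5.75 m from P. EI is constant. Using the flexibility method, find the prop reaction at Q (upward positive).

Release the roller at Q. Primary structure: cantilever fixed at P.
Downward deflection at the released point Q due to the loads:
  triangular load, peak 9.25 at the fixed end: w₀L⁴/(30EI) = 2209/EI
  UDL 12.6: wL⁴/(8EI) = 11283/EI
  point load 35 at a = 5.75: Pa²(3L − a)/(6EI) = 4214/EI
  δ_0 = 17706/EI
Tip deflection under a unit load at Q: L³/(3EI) = 259.6/EI.
The prop prevents deflection at Q: R_Q = δ_0/δ_{QQ} = 17706/259.6 = 68.22 kN.

R_Q = 68.22 kN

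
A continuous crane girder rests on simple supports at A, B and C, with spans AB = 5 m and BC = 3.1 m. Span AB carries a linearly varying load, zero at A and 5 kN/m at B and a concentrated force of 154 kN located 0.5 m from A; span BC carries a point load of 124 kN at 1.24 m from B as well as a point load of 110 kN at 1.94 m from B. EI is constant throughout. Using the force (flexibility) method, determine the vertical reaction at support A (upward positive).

Release continuity at B by inserting a hinge; the redundant is the internal moment M_B. The primary structure is two simply-supported spans AB and BC.
Discontinuity in slope at B on the released structure — sum the simple-span end rotations:
  span AB: triangular load, peak 5: w₀L³/(45EI) = 13.89/EI
  span AB: point load 154 at a = 0.5: Pab(L + a)/(6LEI) = 63.52/EI
  span BC: point load 124 at a = 1.24: Pab(L + b)/(6LEI) = 76.26/EI
  span BC: point load 110 at a = 1.94: Pab(L + b)/(6LEI) = 56.7/EI
  relative rotation θ_0 = (77.41 + 133)/EI = 210.4/EI
A unit hogging moment at B produces rotation L₁/(3EI) + L₂/(3EI) = 2.7/EI.
Compatibility: M_B·(L₁+L₂)/(3EI) = θ_0, giving M_B = 77.92 kN·m (hogging).
Span AB, ΣM about A with M_B applied at B: R_B^{AB}·5 = 118.7 + 77.92, so R_B^{AB} = 39.32 kN and R_A = 166.5 − 39.32 = 127.2 kN.

R_A = 127.2 kN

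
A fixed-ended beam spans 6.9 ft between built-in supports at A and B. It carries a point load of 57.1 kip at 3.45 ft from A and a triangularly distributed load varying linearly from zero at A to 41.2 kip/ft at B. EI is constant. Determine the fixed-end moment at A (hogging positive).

M_A = 114.6 kip·ft

Take the two fixed-end moments M_A, M_B as redundants; the released structure is the simple span AB.
On the primary (simply-supported) span, the end slopes from the loading are:
  at A: point load 57.1 at a = 3.45: Pab(L + b)/(6LEI) = 169.9/EI
  at B: point load 57.1 at a = 3.45: Pab(L + a)/(6LEI) = 169.9/EI
  at A: triangular load, peak 41.2: 7w₀L³/(360EI) = 263.2/EI
  at B: triangular load, peak 41.2: w₀L³/(45EI) = 300.8/EI
  θ_A0 = 433.1/EI,  θ_B0 = 470.7/EI
Flexibility coefficients: a unit moment at one end gives L/(3EI) there and L/(6EI) at the far end, so f₁₁ = f₂₂ = 2.3/EI and f₁₂ = f₂₁ = 1.15/EI.
Compatibility — zero rotation at each built-in end:
  2.3 M_A + 1.15 M_B = 433.1
  1.15 M_A + 2.3 M_B = 470.7
Solving the pair gives M_A = 114.6 kip·ft and M_B = 147.3 kip·ft (hogging).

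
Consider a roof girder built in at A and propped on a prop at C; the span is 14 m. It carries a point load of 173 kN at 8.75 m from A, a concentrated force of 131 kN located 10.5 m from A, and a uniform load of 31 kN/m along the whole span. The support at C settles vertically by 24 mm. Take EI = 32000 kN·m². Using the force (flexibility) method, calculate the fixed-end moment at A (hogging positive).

M_A = 1376 kN·m

Remove the prop at C; the released (primary) structure is a cantilever built in at A.
Deflection at C on the released cantilever, summing each load's contribution:
  point load 173 at a = 8.75: Pa²(3L − a)/(6EI) = 73401/EI
  point load 131 at a = 10.5: Pa²(3L − a)/(6EI) = 75824/EI
  UDL 31: wL⁴/(8EI) = 148862/EI
  δ_0 = 298088/EI
Tip deflection under a unit load at C: L³/(3EI) = 914.7/EI.
With EI = 32000 kN·m²: δ_0 = 9.3152 m and δ_{CC} = 0.028583 m/kN.
Compatibility — the beam at C must follow the support down by 0.024 m: δ_0 − R_C·δ_{CC} = 0.024, so R_C = (9.3152 − 0.024)/0.028583 = 325.1 kN.
Moment equilibrium about A: M_A = Σ(load moments about A) − R_C·L = 5927 − 325.1×14 = 1376 kN·m.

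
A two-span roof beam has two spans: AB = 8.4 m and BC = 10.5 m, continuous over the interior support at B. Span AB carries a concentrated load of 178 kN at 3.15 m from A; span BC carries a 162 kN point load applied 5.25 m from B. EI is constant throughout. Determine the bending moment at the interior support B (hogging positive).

M_B = 284.3 kN·m

Insert a hinge at B; M_B is the redundant, and each span becomes simply supported.
Discontinuity in slope at B on the released structure — sum the simple-span end rotations:
  span AB: point load 178 at a = 3.15: Pab(L + a)/(6LEI) = 674.6/EI
  span BC: point load 162 at a = 5.25: Pab(L + b)/(6LEI) = 1116/EI
  relative rotation θ_0 = (674.6 + 1116)/EI = 1791/EI
A unit hogging moment at B produces rotation L₁/(3EI) + L₂/(3EI) = 6.3/EI.
Compatibility: M_B·(L₁+L₂)/(3EI) = θ_0, giving M_B = 284.3 kN·m (hogging).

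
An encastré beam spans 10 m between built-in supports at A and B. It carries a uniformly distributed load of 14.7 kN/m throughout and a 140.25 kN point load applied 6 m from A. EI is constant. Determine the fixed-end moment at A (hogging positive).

M_A = 257.1 kN·m

Release both end moments; the primary structure is a simply-supported span AB with redundants M_A and M_B.
On the primary (simply-supported) span, the end slopes from the loading are:
  at A: UDL 14.7: wL³/(24EI) = 612.5/EI
  at B: UDL 14.7: wL³/(24EI) = 612.5/EI
  at A: point load 140.25 at a = 6: Pab(L + b)/(6LEI) = 785.4/EI
  at B: point load 140.25 at a = 6: Pab(L + a)/(6LEI) = 897.6/EI
  θ_A0 = 1398/EI,  θ_B0 = 1510/EI
Flexibility coefficients: a unit moment at one end gives L/(3EI) there and L/(6EI) at the far end, so f₁₁ = f₂₂ = 3.333/EI and f₁₂ = f₂₁ = 1.667/EI.
Compatibility — zero rotation at each built-in end:
  3.333 M_A + 1.667 M_B = 1398
  1.667 M_A + 3.333 M_B = 1510
Solving the pair gives M_A = 257.1 kN·m and M_B = 324.5 kN·m (hogging).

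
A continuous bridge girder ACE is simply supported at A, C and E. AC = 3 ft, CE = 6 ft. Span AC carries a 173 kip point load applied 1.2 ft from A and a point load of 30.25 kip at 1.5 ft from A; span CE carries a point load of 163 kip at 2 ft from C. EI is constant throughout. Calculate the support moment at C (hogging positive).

M_C = 155.5 kip·ft

Release continuity at C by inserting a hinge; the redundant is the internal moment M_C. The primary structure is two simply-supported spans AC and CE.
Discontinuity in slope at C on the released structure — sum the simple-span end rotations:
  span AC: point load 173 at a = 1.2: Pab(L + a)/(6LEI) = 87.19/EI
  span AC: point load 30.25 at a = 1.5: Pab(L + a)/(6LEI) = 17.02/EI
  span CE: point load 163 at a = 2: Pab(L + b)/(6LEI) = 362.2/EI
  relative rotation θ_0 = (104.2 + 362.2)/EI = 466.4/EI
A unit hogging moment at C produces rotation L₁/(3EI) + L₂/(3EI) = 3/EI.
Compatibility: M_C·(L₁+L₂)/(3EI) = θ_0, giving M_C = 155.5 kip·ft (hogging).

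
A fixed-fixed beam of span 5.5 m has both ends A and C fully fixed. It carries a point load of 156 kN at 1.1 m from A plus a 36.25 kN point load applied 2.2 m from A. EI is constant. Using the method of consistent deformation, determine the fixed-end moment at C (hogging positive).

Take the two fixed-end moments M_A, M_C as redundants; the released structure is the simple span AC.
On the primary (simply-supported) span, the end slopes from the loading are:
  at A: point load 156 at a = 1.1: Pab(L + b)/(6LEI) = 226.5/EI
  at C: point load 156 at a = 1.1: Pab(L + a)/(6LEI) = 151/EI
  at A: point load 36.25 at a = 2.2: Pab(L + b)/(6LEI) = 70.18/EI
  at C: point load 36.25 at a = 2.2: Pab(L + a)/(6LEI) = 61.41/EI
  θ_A0 = 296.7/EI,  θ_C0 = 212.4/EI
Flexibility coefficients: a unit moment at one end gives L/(3EI) there and L/(6EI) at the far end, so f₁₁ = f₂₂ = 1.833/EI and f₁₂ = f₂₁ = 0.9167/EI.
Compatibility — zero rotation at each built-in end:
  1.833 M_A + 0.9167 M_C = 296.7
  0.9167 M_A + 1.833 M_C = 212.4
Solving the pair gives M_A = 138.5 kN·m and M_C = 46.6 kN·m (hogging).

M_C = 46.6 kN·m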